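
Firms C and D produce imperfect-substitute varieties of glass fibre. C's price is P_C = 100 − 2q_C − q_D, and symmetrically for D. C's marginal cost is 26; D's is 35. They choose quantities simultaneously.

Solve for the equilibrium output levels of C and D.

Firm C's profit: π = q_C(100 − 2q_C − q_D) − 26q_C.
∂π/∂q_C = 74 − 4q_C − q_D = 0 ⇒ q_C = 18.5 − 0.25q_D.
Similarly q_D = 16.25 − 0.25q_C.
Substituting the second reaction function into the first: q_C = 18.5 − 0.25(16.25 − 0.25q_C), which gives 0.9375q_C = 14.4375 ⇒ q_C = 15.4.
Then q_D = 16.25 − 0.25·15.4 = 12.4.

15.4, 12.4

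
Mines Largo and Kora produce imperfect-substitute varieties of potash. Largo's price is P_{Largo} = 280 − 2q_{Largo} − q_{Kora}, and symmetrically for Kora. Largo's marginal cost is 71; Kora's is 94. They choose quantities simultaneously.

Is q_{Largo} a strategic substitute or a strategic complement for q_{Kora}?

strategic substitutes

Mine Largo's profit: π = q_{Largo}(280 − 2q_{Largo} − q_{Kora}) − 71q_{Largo}.
∂π/∂q_{Largo} = 209 − 4q_{Largo} − q_{Kora} = 0 ⇒ q_{Largo} = 52.25 − 0.25q_{Kora}.
The best-response slope dq_{Largo}/dq_{Kora} = −0.25 < 0: the reaction function is downward-sloping, so the choices are strategic substitutes.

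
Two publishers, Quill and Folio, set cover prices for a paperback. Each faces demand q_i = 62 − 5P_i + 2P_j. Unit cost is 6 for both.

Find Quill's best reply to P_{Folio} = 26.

14.4

Quill's profit: π = (P_{Quill} − 6)(62 − 5P_{Quill} + 2P_{Folio}).
∂π/∂P_{Quill} = 92 − 10P_{Quill} + 2P_{Folio} = 0 ⇒ P_{Quill} = 9.2 + 0.2P_{Folio}.
At P_{Folio} = 26: P_{Quill} = 9.2 + 0.2·26 = 14.4.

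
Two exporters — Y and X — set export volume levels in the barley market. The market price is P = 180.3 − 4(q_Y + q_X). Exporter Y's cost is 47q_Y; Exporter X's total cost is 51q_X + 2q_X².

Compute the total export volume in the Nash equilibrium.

19.795

Exporter Y's profit: π = q_Y(180.3 − 4(q_Y + q_X)) − 47q_Y.
∂π/∂q_Y = 133.3 − 8q_Y − 4q_X = 0, so q_Y = 16.6625 − 0.5q_X.
For X: ∂π/∂q_X = 129.3 − 12q_X − 4q_Y = 0 ⇒ q_X = 10.775 − (1/3)q_Y.
Solving the two reaction functions simultaneously: (1 − (−0.5)(−1/3))q_Y = 16.6625 − 0.5·10.775, so (5/6)q_Y = 11.275 and q_Y = 13.53.
Then q_X = 10.775 − (1/3)·13.53 = 6.265.
Total export volume: 13.53 + 6.265 = 19.795.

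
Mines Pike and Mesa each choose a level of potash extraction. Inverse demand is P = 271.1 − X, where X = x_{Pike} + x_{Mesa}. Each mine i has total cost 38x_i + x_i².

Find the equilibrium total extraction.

93.24

Mine Pike's profit: π = x_{Pike}(271.1 − (x_{Pike} + x_{Mesa})) − 38x_{Pike} − x_{Pike}².
∂π/∂x_{Pike} = 233.1 − 4x_{Pike} − x_{Mesa} = 0, so x_{Pike} = 58.275 − 0.25x_{Mesa}.
By symmetry x_{Mesa} = x_{Pike}; substituting into the reaction function, 1.25x_{Pike} = 58.275 and x_{Pike} = 46.62.
Total extraction: 46.62 + 46.62 = 93.24.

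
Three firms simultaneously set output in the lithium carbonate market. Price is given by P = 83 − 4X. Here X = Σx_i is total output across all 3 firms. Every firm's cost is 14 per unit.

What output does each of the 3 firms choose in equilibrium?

4.3125

A representative firm's profit is π_i = x_i(83 − 4X) − 14x_i, with X = x_i + Σ_{j≠i} x_j.
First-order condition: 69 − 8x_i − 4Σ_{j≠i} x_j = 0.
Imposing symmetry (x_j = x for all j) turns Σ_{j≠i} x_j into 2x, so 69 = 16x and x = 4.3125.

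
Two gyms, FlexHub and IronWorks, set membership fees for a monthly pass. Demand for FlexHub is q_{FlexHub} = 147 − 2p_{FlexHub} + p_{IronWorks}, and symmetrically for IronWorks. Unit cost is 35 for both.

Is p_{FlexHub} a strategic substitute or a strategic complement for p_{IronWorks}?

FlexHub's profit: π = (p_{FlexHub} − 35)(147 − 2p_{FlexHub} + p_{IronWorks}).
∂π/∂p_{FlexHub} = 217 − 4p_{FlexHub} + p_{IronWorks} = 0 ⇒ p_{FlexHub} = 54.25 + 0.25p_{IronWorks}.
The best-response slope dp_{FlexHub}/dp_{IronWorks} = 0.25 > 0: the reaction function is upward-sloping, so the choices are strategic complements.

strategic complements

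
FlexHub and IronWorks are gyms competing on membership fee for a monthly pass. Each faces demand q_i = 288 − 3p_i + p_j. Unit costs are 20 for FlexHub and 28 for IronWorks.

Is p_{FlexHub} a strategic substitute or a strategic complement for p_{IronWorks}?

FlexHub's profit: π = (p_{FlexHub} − 20)(288 − 3p_{FlexHub} + p_{IronWorks}).
∂π/∂p_{FlexHub} = 348 − 6p_{FlexHub} + p_{IronWorks} = 0 ⇒ p_{FlexHub} = 58 + (1/6)p_{IronWorks}.
The best-response slope dp_{FlexHub}/dp_{IronWorks} = 1/6 > 0: the reaction function is upward-sloping, so the choices are strategic complements.

strategic complements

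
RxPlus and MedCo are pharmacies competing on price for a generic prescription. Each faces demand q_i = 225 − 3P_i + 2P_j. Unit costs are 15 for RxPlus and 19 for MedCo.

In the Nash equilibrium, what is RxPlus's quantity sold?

159.75

RxPlus's profit: π = (P_{RxPlus} − 15)(225 − 3P_{RxPlus} + 2P_{MedCo}).
∂π/∂P_{RxPlus} = 270 − 6P_{RxPlus} + 2P_{MedCo} = 0 ⇒ P_{RxPlus} = 45 + (1/3)P_{MedCo}.
Similarly P_{MedCo} = 47 + (1/3)P_{RxPlus}.
Solving the two reaction functions simultaneously: (1 − (1/3)(1/3))P_{RxPlus} = 45 + (1/3)·47, so (8/9)P_{RxPlus} = 182/3 and P_{RxPlus} = 68.25.
Then P_{MedCo} = 47 + (1/3)·68.25 = 69.75.
q_{RxPlus} = 225 − 3·68.25 + 2·69.75 = 159.75.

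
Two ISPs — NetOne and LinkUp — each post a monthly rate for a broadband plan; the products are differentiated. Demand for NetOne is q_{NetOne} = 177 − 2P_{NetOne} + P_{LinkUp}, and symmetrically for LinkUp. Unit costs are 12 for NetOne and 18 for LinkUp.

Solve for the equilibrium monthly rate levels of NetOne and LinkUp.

NetOne's profit: π = (P_{NetOne} − 12)(177 − 2P_{NetOne} + P_{LinkUp}).
∂π/∂P_{NetOne} = 201 − 4P_{NetOne} + P_{LinkUp} = 0 ⇒ P_{NetOne} = 50.25 + 0.25P_{LinkUp}.
Similarly P_{LinkUp} = 53.25 + 0.25P_{NetOne}.
Solving the two reaction functions simultaneously: (1 − (0.25)(0.25))P_{NetOne} = 50.25 + 0.25·53.25, so 0.9375P_{NetOne} = 63.5625 and P_{NetOne} = 67.8.
Then P_{LinkUp} = 53.25 + 0.25·67.8 = 70.2.

67.8, 70.2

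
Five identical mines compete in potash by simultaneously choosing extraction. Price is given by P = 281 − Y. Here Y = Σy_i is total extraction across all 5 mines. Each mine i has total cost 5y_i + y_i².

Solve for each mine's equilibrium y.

A representative mine's profit is π_i = y_i(281 − Y) − 5y_i − y_i², with Y = y_i + Σ_{j≠i} y_j.
First-order condition: 276 − 4y_i − Σ_{j≠i} y_j = 0.
In a symmetric equilibrium every mine chooses the same y, so Σ_{j≠i} y_j = 4y. The condition becomes 276 − 8y = 0, giving y = 276/8 = 34.5.

34.5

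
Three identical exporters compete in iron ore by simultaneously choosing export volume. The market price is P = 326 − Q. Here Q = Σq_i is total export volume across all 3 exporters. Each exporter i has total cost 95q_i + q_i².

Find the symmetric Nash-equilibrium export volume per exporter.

A representative exporter's profit is π_i = q_i(326 − Q) − 95q_i − q_i², with Q = q_i + Σ_{j≠i} q_j.
First-order condition: 231 − 4q_i − Σ_{j≠i} q_j = 0.
With identical exporters, set every q_j = q: then 231 − 4q − 2q = 0, i.e. q = 231/6 = 38.5.

38.5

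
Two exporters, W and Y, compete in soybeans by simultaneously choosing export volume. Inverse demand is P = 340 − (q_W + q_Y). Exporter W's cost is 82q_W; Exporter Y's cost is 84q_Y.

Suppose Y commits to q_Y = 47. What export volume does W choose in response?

Exporter W's profit: π = q_W(340 − (q_W + q_Y)) − 82q_W.
∂π/∂q_W = 258 − 2q_W − q_Y = 0, so q_W = 129 − 0.5q_Y.
At q_Y = 47: q_W = 129 − 0.5·47 = 105.5.

105.5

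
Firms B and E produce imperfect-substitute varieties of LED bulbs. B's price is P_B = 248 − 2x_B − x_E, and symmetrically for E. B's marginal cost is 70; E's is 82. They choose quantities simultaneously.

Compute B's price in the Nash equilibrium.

142.8

Firm B's profit: π = x_B(248 − 2x_B − x_E) − 70x_B.
∂π/∂x_B = 178 − 4x_B − x_E = 0 ⇒ x_B = 44.5 − 0.25x_E.
Similarly x_E = 41.5 − 0.25x_B.
Substituting the second reaction function into the first: x_B = 44.5 − 0.25(41.5 − 0.25x_B), which gives 0.9375x_B = 34.125 ⇒ x_B = 36.4.
Then x_E = 41.5 − 0.25·36.4 = 32.4.
P_B = 248 − 2·36.4 − 32.4 = 142.8.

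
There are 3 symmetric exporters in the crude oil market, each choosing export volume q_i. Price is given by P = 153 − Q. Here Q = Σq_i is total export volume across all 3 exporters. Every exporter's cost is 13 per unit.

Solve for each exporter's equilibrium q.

A representative exporter's profit is π_i = q_i(153 − Q) − 13q_i, with Q = q_i + Σ_{j≠i} q_j.
First-order condition: 140 − 2q_i − Σ_{j≠i} q_j = 0.
Imposing symmetry (q_j = q for all j) turns Σ_{j≠i} q_j into 2q, so 140 = 4q and q = 35.

35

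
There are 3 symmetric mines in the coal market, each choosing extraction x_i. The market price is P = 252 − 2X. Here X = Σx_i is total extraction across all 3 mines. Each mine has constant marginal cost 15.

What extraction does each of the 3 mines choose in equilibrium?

A representative mine's profit is π_i = x_i(252 − 2X) − 15x_i, with X = x_i + Σ_{j≠i} x_j.
First-order condition: 237 − 4x_i − 2Σ_{j≠i} x_j = 0.
Imposing symmetry (x_j = x for all j) turns Σ_{j≠i} x_j into 2x, so 237 = 8x and x = 29.625.

29.625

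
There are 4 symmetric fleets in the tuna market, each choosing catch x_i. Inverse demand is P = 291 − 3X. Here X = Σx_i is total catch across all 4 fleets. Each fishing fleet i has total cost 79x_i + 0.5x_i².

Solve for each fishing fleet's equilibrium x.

A representative fishing fleet's profit is π_i = x_i(291 − 3X) − 79x_i − 0.5x_i², with X = x_i + Σ_{j≠i} x_j.
First-order condition: 212 − 7x_i − 3Σ_{j≠i} x_j = 0.
Imposing symmetry (x_j = x for all j) turns Σ_{j≠i} x_j into 3x, so 212 = 16x and x = 13.25.

13.25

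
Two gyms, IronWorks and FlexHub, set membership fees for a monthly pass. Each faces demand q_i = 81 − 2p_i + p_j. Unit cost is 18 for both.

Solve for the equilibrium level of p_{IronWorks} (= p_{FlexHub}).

39

IronWorks's profit: π = (p_{IronWorks} − 18)(81 − 2p_{IronWorks} + p_{FlexHub}).
∂π/∂p_{IronWorks} = 117 − 4p_{IronWorks} + p_{FlexHub} = 0 ⇒ p_{IronWorks} = 29.25 + 0.25p_{FlexHub}.
The game is symmetric, so in equilibrium p_{FlexHub} = p_{IronWorks}: the reaction function gives 0.75p_{IronWorks} = 29.25, hence p_{IronWorks} = 39.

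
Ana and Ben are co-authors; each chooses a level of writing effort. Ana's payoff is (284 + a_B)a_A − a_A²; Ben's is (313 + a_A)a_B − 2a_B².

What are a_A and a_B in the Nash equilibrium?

207, 130

Expanding Ana's payoff: 284a_A + a_Ba_A − a_A².
∂π/∂a_A = 284 + a_B − 2a_A = 0, so a_A = 142 + 0.5a_B.
Likewise for Ben: a_B = 78.25 + 0.25a_A.
Solving the two reaction functions simultaneously: (1 − (0.5)(0.25))a_A = 142 + 0.5·78.25, so 0.875a_A = 181.125 and a_A = 207.
Then a_B = 78.25 + 0.25·207 = 130.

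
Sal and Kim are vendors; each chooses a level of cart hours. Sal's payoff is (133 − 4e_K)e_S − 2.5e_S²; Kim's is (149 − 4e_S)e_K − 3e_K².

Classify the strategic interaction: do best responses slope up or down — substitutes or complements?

Expanding Sal's payoff: 133e_S − 4e_Ke_S − 2.5e_S².
∂π/∂e_S = 133 − 4e_K − 5e_S = 0, so e_S = 26.6 − 0.8e_K.
The best-response slope de_S/de_K = −0.8 < 0: the reaction function is downward-sloping, so the choices are strategic substitutes.

strategic substitutes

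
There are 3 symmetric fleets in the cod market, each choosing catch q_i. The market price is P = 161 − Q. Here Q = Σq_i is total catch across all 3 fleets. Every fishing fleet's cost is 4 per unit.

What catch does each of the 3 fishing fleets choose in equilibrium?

A representative fishing fleet's profit is π_i = q_i(161 − Q) − 4q_i, with Q = q_i + Σ_{j≠i} q_j.
First-order condition: 157 − 2q_i − Σ_{j≠i} q_j = 0.
Imposing symmetry (q_j = q for all j) turns Σ_{j≠i} q_j into 2q, so 157 = 4q and q = 39.25.

39.25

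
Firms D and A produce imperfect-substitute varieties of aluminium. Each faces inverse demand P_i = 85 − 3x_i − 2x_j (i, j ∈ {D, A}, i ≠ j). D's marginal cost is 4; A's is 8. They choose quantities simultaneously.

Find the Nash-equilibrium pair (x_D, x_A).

Firm D's profit: π = x_D(85 − 3x_D − 2x_A) − 4x_D.
∂π/∂x_D = 81 − 6x_D − 2x_A = 0 ⇒ x_D = 13.5 − (1/3)x_A.
Similarly x_A = 77/6 − (1/3)x_D.
Substituting the second reaction function into the first: x_D = 13.5 − (1/3)(77/6 − (1/3)x_D), which gives (8/9)x_D = 83/9 ⇒ x_D = 10.375.
Then x_A = 77/6 − (1/3)·10.375 = 9.375.

10.375, 9.375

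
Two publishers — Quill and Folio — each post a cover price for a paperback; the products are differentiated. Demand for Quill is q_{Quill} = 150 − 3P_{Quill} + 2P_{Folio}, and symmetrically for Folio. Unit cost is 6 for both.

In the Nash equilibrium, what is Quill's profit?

3888

Quill's profit: π = (P_{Quill} − 6)(150 − 3P_{Quill} + 2P_{Folio}).
∂π/∂P_{Quill} = 168 − 6P_{Quill} + 2P_{Folio} = 0 ⇒ P_{Quill} = 28 + (1/3)P_{Folio}.
The game is symmetric, so in equilibrium P_{Folio} = P_{Quill}: the reaction function gives (2/3)P_{Quill} = 28, hence P_{Quill} = 42.
q_{Quill} = 150 − 3·42 + 2·42 = 108.
Profit = (42 − 6)·108 = 3888.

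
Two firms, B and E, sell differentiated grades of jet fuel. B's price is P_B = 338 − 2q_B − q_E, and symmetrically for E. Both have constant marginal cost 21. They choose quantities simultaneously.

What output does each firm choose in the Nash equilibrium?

Firm B's profit: π = q_B(338 − 2q_B − q_E) − 21q_B.
∂π/∂q_B = 317 − 4q_B − q_E = 0 ⇒ q_B = 79.25 − 0.25q_E.
The game is symmetric, so in equilibrium q_E = q_B: the reaction function gives 1.25q_B = 79.25, hence q_B = 63.4.

63.4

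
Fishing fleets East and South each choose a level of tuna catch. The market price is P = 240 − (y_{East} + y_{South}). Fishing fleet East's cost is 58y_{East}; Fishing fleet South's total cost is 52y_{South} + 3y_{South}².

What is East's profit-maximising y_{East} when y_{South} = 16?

83

Fishing fleet East's profit: π = y_{East}(240 − (y_{East} + y_{South})) − 58y_{East}.
∂π/∂y_{East} = 182 − 2y_{East} − y_{South} = 0, so y_{East} = 91 − 0.5y_{South}.
At y_{South} = 16: y_{East} = 91 − 0.5·16 = 83.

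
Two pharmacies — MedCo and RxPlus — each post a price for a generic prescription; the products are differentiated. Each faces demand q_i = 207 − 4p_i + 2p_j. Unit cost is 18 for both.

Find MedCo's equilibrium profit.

MedCo's profit: π = (p_{MedCo} − 18)(207 − 4p_{MedCo} + 2p_{RxPlus}).
∂π/∂p_{MedCo} = 279 − 8p_{MedCo} + 2p_{RxPlus} = 0 ⇒ p_{MedCo} = 34.875 + 0.25p_{RxPlus}.
By symmetry p_{RxPlus} = p_{MedCo}; substituting into the reaction function, 0.75p_{MedCo} = 34.875 and p_{MedCo} = 46.5.
q_{MedCo} = 207 − 4·46.5 + 2·46.5 = 114.
Profit = (46.5 − 18)·114 = 3249.

3249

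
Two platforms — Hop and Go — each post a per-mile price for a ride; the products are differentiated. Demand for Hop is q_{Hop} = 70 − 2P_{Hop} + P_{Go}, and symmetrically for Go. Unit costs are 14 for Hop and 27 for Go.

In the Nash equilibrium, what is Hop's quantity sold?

Hop's profit: π = (P_{Hop} − 14)(70 − 2P_{Hop} + P_{Go}).
∂π/∂P_{Hop} = 98 − 4P_{Hop} + P_{Go} = 0 ⇒ P_{Hop} = 24.5 + 0.25P_{Go}.
Similarly P_{Go} = 31 + 0.25P_{Hop}.
Substituting the second reaction function into the first: P_{Hop} = 24.5 + 0.25(31 + 0.25P_{Hop}), which gives 0.9375P_{Hop} = 32.25 ⇒ P_{Hop} = 34.4.
Then P_{Go} = 31 + 0.25·34.4 = 39.6.
q_{Hop} = 70 − 2·34.4 + 39.6 = 40.8.

40.8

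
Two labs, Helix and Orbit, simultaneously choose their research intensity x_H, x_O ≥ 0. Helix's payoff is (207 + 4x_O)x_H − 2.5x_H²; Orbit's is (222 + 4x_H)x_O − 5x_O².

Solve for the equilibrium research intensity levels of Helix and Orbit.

Expanding Helix's payoff: 207x_H + 4x_Ox_H − 2.5x_H².
∂π/∂x_H = 207 + 4x_O − 5x_H = 0, so x_H = 41.4 + 0.8x_O.
Likewise for Orbit: x_O = 22.2 + 0.4x_H.
Plugging x_O into Helix's best response: x_H = 41.4 + 0.8(22.2 + 0.4x_H) ⇒ 0.68x_H = 59.16, so x_H = 87.
Then x_O = 22.2 + 0.4·87 = 57.

87, 57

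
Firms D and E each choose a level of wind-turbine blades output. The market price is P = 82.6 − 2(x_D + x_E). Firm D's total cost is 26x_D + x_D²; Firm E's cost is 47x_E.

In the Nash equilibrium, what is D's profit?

180.6528

Firm D's profit: π = x_D(82.6 − 2(x_D + x_E)) − 26x_D − x_D².
∂π/∂x_D = 56.6 − 6x_D − 2x_E = 0, so x_D = 283/30 − (1/3)x_E.
For E: ∂π/∂x_E = 35.6 − 4x_E − 2x_D = 0 ⇒ x_E = 8.9 − 0.5x_D.
Plugging x_E into D's best response: x_D = 283/30 − (1/3)(8.9 − 0.5x_D) ⇒ (5/6)x_D = 97/15, so x_D = 7.76.
Then x_E = 8.9 − 0.5·7.76 = 5.02.
Price P = 82.6 − 2·12.78 = 57.04.
D's profit: (57.04 − 26)·7.76 − (7.76)² = 180.6528.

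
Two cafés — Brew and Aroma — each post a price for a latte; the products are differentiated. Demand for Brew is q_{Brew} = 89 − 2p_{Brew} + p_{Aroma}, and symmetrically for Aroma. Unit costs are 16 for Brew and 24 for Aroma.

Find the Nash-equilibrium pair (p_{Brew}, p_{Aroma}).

Brew's profit: π = (p_{Brew} − 16)(89 − 2p_{Brew} + p_{Aroma}).
∂π/∂p_{Brew} = 121 − 4p_{Brew} + p_{Aroma} = 0 ⇒ p_{Brew} = 30.25 + 0.25p_{Aroma}.
Similarly p_{Aroma} = 34.25 + 0.25p_{Brew}.
Solving the two reaction functions simultaneously: (1 − (0.25)(0.25))p_{Brew} = 30.25 + 0.25·34.25, so 0.9375p_{Brew} = 38.8125 and p_{Brew} = 41.4.
Then p_{Aroma} = 34.25 + 0.25·41.4 = 44.6.

41.4, 44.6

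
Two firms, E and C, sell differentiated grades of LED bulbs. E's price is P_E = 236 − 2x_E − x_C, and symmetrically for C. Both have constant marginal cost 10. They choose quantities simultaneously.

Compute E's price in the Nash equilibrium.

Firm E's profit: π = x_E(236 − 2x_E − x_C) − 10x_E.
∂π/∂x_E = 226 − 4x_E − x_C = 0 ⇒ x_E = 56.5 − 0.25x_C.
Setting x_E = x_C in the reaction function: x_E = 56.5 − 0.25x_E, so x_E = 56.5 / 1.25 = 45.2.
P_E = 236 − 2·45.2 − 45.2 = 100.4.

100.4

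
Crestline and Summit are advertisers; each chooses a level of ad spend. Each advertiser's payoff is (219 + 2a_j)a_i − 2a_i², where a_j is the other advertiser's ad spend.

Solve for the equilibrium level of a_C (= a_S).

109.5

Crestline's payoff is (219 + 2a_S)a_C − 2a_C².
∂π/∂a_C = 219 + 2a_S − 4a_C = 0, so a_C = 54.75 + 0.5a_S.
By symmetry a_S = a_C; substituting into the reaction function, 0.5a_C = 54.75 and a_C = 109.5.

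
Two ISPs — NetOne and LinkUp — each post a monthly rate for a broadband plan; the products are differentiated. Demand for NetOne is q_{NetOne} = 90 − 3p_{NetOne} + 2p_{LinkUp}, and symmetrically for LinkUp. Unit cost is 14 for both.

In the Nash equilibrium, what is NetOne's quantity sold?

NetOne's profit: π = (p_{NetOne} − 14)(90 − 3p_{NetOne} + 2p_{LinkUp}).
∂π/∂p_{NetOne} = 132 − 6p_{NetOne} + 2p_{LinkUp} = 0 ⇒ p_{NetOne} = 22 + (1/3)p_{LinkUp}.
The game is symmetric, so in equilibrium p_{LinkUp} = p_{NetOne}: the reaction function gives (2/3)p_{NetOne} = 22, hence p_{NetOne} = 33.
q_{NetOne} = 90 − 3·33 + 2·33 = 57.

57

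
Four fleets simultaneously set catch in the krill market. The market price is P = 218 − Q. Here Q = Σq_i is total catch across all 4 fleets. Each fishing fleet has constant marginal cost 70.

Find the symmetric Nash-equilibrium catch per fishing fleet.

A representative fishing fleet's profit is π_i = q_i(218 − Q) − 70q_i, with Q = q_i + Σ_{j≠i} q_j.
First-order condition: 148 − 2q_i − Σ_{j≠i} q_j = 0.
With identical fishing fleets, set every q_j = q: then 148 − 2q − 3q = 0, i.e. q = 148/5 = 29.6.

29.6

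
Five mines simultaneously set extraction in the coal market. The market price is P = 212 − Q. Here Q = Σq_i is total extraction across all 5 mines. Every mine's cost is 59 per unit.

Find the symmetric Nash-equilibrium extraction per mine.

25.5

A representative mine's profit is π_i = q_i(212 − Q) − 59q_i, with Q = q_i + Σ_{j≠i} q_j.
First-order condition: 153 − 2q_i − Σ_{j≠i} q_j = 0.
In a symmetric equilibrium every mine chooses the same q, so Σ_{j≠i} q_j = 4q. The condition becomes 153 − 6q = 0, giving q = 153/6 = 25.5.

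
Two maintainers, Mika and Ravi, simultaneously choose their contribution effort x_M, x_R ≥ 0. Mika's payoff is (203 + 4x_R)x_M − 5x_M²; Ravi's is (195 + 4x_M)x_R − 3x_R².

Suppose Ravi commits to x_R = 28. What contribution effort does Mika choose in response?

Expanding Mika's payoff: 203x_M + 4x_Rx_M − 5x_M².
∂π/∂x_M = 203 + 4x_R − 10x_M = 0, so x_M = 20.3 + 0.4x_R.
At x_R = 28: x_M = 20.3 + 0.4·28 = 31.5.

31.5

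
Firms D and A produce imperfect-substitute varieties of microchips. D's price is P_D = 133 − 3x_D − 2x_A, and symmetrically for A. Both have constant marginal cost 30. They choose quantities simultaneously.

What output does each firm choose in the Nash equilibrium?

Firm D's profit: π = x_D(133 − 3x_D − 2x_A) − 30x_D.
∂π/∂x_D = 103 − 6x_D − 2x_A = 0 ⇒ x_D = 103/6 − (1/3)x_A.
The game is symmetric, so in equilibrium x_A = x_D: the reaction function gives (4/3)x_D = 103/6, hence x_D = 12.875.

12.875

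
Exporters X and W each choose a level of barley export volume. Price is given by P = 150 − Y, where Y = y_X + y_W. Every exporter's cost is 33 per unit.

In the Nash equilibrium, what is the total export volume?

Exporter X's profit: π = y_X(150 − (y_X + y_W)) − 33y_X.
∂π/∂y_X = 117 − 2y_X − y_W = 0, so y_X = 58.5 − 0.5y_W.
The game is symmetric, so in equilibrium y_W = y_X: the reaction function gives 1.5y_X = 58.5, hence y_X = 39.
Total export volume: 39 + 39 = 78.

78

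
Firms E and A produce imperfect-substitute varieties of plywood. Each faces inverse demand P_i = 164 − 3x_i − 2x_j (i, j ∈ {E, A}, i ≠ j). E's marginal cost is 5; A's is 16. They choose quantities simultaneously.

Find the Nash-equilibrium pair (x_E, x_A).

Firm E's profit: π = x_E(164 − 3x_E − 2x_A) − 5x_E.
∂π/∂x_E = 159 − 6x_E − 2x_A = 0 ⇒ x_E = 26.5 − (1/3)x_A.
Similarly x_A = 74/3 − (1/3)x_E.
Solving the two reaction functions simultaneously: (1 − (−1/3)(−1/3))x_E = 26.5 − (1/3)·(74/3), so (8/9)x_E = 329/18 and x_E = 20.5625.
Then x_A = 74/3 − (1/3)·20.5625 = 17.8125.

20.5625, 17.8125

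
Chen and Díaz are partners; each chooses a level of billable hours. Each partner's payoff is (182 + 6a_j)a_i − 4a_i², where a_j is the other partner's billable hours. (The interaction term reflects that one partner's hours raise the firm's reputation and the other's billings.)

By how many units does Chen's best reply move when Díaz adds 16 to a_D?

12

Chen's payoff is (182 + 6a_D)a_C − 4a_C².
∂π/∂a_C = 182 + 6a_D − 8a_C = 0, so a_C = 22.75 + 0.75a_D.
The reaction-function slope is 0.75, so a 16-unit rise in a_D moves a_C by 0.75 × 16 = 12. Chen's best response rises — the actions are strategic complements.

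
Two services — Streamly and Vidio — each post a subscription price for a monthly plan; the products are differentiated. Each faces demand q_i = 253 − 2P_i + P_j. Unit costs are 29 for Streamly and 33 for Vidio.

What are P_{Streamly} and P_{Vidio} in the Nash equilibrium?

Streamly's profit: π = (P_{Streamly} − 29)(253 − 2P_{Streamly} + P_{Vidio}).
∂π/∂P_{Streamly} = 311 − 4P_{Streamly} + P_{Vidio} = 0 ⇒ P_{Streamly} = 77.75 + 0.25P_{Vidio}.
Similarly P_{Vidio} = 79.75 + 0.25P_{Streamly}.
Substituting the second reaction function into the first: P_{Streamly} = 77.75 + 0.25(79.75 + 0.25P_{Streamly}), which gives 0.9375P_{Streamly} = 97.6875 ⇒ P_{Streamly} = 104.2.
Then P_{Vidio} = 79.75 + 0.25·104.2 = 105.8.

104.2, 105.8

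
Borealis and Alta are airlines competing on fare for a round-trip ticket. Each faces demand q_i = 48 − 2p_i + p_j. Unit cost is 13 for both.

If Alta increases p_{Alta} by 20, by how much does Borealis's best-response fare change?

Borealis's profit: π = (p_{Borealis} − 13)(48 − 2p_{Borealis} + p_{Alta}).
∂π/∂p_{Borealis} = 74 − 4p_{Borealis} + p_{Alta} = 0 ⇒ p_{Borealis} = 18.5 + 0.25p_{Alta}.
The reaction-function slope is 0.25, so a 20-unit rise in p_{Alta} moves p_{Borealis} by 0.25 × 20 = 5. Borealis's best response rises — the actions are strategic complements.

5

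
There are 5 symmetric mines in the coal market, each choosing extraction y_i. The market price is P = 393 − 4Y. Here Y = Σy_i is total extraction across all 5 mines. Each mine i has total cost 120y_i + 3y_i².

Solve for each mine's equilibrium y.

A representative mine's profit is π_i = y_i(393 − 4Y) − 120y_i − 3y_i², with Y = y_i + Σ_{j≠i} y_j.
First-order condition: 273 − 14y_i − 4Σ_{j≠i} y_j = 0.
Imposing symmetry (y_j = y for all j) turns Σ_{j≠i} y_j into 4y, so 273 = 30y and y = 9.1.

9.1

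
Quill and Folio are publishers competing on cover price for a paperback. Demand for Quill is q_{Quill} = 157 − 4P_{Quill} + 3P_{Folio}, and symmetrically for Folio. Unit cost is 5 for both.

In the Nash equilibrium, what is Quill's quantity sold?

Quill's profit: π = (P_{Quill} − 5)(157 − 4P_{Quill} + 3P_{Folio}).
∂π/∂P_{Quill} = 177 − 8P_{Quill} + 3P_{Folio} = 0 ⇒ P_{Quill} = 22.125 + 0.375P_{Folio}.
The game is symmetric, so in equilibrium P_{Folio} = P_{Quill}: the reaction function gives 0.625P_{Quill} = 22.125, hence P_{Quill} = 35.4.
q_{Quill} = 157 − 4·35.4 + 3·35.4 = 121.6.

121.6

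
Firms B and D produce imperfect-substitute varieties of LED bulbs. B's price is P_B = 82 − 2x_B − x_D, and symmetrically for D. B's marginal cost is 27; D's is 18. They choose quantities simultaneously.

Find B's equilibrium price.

Firm B's profit: π = x_B(82 − 2x_B − x_D) − 27x_B.
∂π/∂x_B = 55 − 4x_B − x_D = 0 ⇒ x_B = 13.75 − 0.25x_D.
Similarly x_D = 16 − 0.25x_B.
Substituting the second reaction function into the first: x_B = 13.75 − 0.25(16 − 0.25x_B), which gives 0.9375x_B = 9.75 ⇒ x_B = 10.4.
Then x_D = 16 − 0.25·10.4 = 13.4.
P_B = 82 − 2·10.4 − 13.4 = 47.8.

47.8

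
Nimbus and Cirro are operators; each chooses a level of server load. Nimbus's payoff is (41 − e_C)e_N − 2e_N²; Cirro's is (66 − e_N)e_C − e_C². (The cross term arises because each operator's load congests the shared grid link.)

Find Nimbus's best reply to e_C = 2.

9.75

Expanding Nimbus's payoff: 41e_N − e_Ce_N − 2e_N².
∂π/∂e_N = 41 − e_C − 4e_N = 0, so e_N = 10.25 − 0.25e_C.
At e_C = 2: e_N = 10.25 − 0.25·2 = 9.75.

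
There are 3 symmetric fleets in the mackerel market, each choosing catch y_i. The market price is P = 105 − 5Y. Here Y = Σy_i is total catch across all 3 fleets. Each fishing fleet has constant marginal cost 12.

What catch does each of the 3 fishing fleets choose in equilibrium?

A representative fishing fleet's profit is π_i = y_i(105 − 5Y) − 12y_i, with Y = y_i + Σ_{j≠i} y_j.
First-order condition: 93 − 10y_i − 5Σ_{j≠i} y_j = 0.
Imposing symmetry (y_j = y for all j) turns Σ_{j≠i} y_j into 2y, so 93 = 20y and y = 4.65.

4.65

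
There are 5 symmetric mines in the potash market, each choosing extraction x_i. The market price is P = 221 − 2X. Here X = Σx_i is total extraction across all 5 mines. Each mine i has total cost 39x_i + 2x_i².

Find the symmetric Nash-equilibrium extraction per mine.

11.375

A representative mine's profit is π_i = x_i(221 − 2X) − 39x_i − 2x_i², with X = x_i + Σ_{j≠i} x_j.
First-order condition: 182 − 8x_i − 2Σ_{j≠i} x_j = 0.
In a symmetric equilibrium every mine chooses the same x, so Σ_{j≠i} x_j = 4x. The condition becomes 182 − 16x = 0, giving x = 182/16 = 11.375.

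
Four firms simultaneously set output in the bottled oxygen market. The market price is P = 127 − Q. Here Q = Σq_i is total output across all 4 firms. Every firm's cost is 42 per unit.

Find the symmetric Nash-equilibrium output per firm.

A representative firm's profit is π_i = q_i(127 − Q) − 42q_i, with Q = q_i + Σ_{j≠i} q_j.
First-order condition: 85 − 2q_i − Σ_{j≠i} q_j = 0.
With identical firms, set every q_j = q: then 85 − 2q − 3q = 0, i.e. q = 85/5 = 17.

17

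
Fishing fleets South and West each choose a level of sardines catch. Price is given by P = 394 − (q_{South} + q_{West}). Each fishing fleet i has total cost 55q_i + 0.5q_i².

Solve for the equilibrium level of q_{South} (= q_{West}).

Fishing fleet South's profit: π = q_{South}(394 − (q_{South} + q_{West})) − 55q_{South} − 0.5q_{South}².
∂π/∂q_{South} = 339 − 3q_{South} − q_{West} = 0, so q_{South} = 113 − (1/3)q_{West}.
The game is symmetric, so in equilibrium q_{West} = q_{South}: the reaction function gives (4/3)q_{South} = 113, hence q_{South} = 84.75.

84.75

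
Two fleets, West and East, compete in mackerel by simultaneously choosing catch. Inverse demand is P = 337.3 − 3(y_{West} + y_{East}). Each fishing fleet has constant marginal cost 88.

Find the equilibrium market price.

171.1

Fishing fleet West's profit: π = y_{West}(337.3 − 3(y_{West} + y_{East})) − 88y_{West}.
∂π/∂y_{West} = 249.3 − 6y_{West} − 3y_{East} = 0, so y_{West} = 41.55 − 0.5y_{East}.
By symmetry y_{East} = y_{West}; substituting into the reaction function, 1.5y_{West} = 41.55 and y_{West} = 27.7.
Equilibrium price: P = 337.3 − 3·55.4 = 171.1.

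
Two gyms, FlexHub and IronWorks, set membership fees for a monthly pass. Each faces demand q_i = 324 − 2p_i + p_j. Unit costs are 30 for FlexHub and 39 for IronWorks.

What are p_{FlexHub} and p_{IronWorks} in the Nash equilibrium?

FlexHub's profit: π = (p_{FlexHub} − 30)(324 − 2p_{FlexHub} + p_{IronWorks}).
∂π/∂p_{FlexHub} = 384 − 4p_{FlexHub} + p_{IronWorks} = 0 ⇒ p_{FlexHub} = 96 + 0.25p_{IronWorks}.
Similarly p_{IronWorks} = 100.5 + 0.25p_{FlexHub}.
Substituting the second reaction function into the first: p_{FlexHub} = 96 + 0.25(100.5 + 0.25p_{FlexHub}), which gives 0.9375p_{FlexHub} = 121.125 ⇒ p_{FlexHub} = 129.2.
Then p_{IronWorks} = 100.5 + 0.25·129.2 = 132.8.

129.2, 132.8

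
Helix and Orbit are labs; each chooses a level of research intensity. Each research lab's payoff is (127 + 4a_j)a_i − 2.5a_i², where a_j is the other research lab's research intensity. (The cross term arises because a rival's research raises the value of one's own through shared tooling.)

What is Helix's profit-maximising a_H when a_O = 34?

Helix's payoff is (127 + 4a_O)a_H − 2.5a_H².
∂π/∂a_H = 127 + 4a_O − 5a_H = 0, so a_H = 25.4 + 0.8a_O.
At a_O = 34: a_H = 25.4 + 0.8·34 = 52.6.

52.6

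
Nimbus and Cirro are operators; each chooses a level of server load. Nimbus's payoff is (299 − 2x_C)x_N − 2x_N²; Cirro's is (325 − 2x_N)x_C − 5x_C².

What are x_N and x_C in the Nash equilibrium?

Expanding Nimbus's payoff: 299x_N − 2x_Cx_N − 2x_N².
∂π/∂x_N = 299 − 2x_C − 4x_N = 0, so x_N = 74.75 − 0.5x_C.
Likewise for Cirro: x_C = 32.5 − 0.2x_N.
Plugging x_C into Nimbus's best response: x_N = 74.75 − 0.5(32.5 − 0.2x_N) ⇒ 0.9x_N = 58.5, so x_N = 65.
Then x_C = 32.5 − 0.2·65 = 19.5.

65, 19.5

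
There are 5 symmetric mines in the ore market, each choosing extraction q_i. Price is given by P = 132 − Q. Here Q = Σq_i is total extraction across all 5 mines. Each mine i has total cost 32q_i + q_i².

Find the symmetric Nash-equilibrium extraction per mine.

A representative mine's profit is π_i = q_i(132 − Q) − 32q_i − q_i², with Q = q_i + Σ_{j≠i} q_j.
First-order condition: 100 − 4q_i − Σ_{j≠i} q_j = 0.
With identical mines, set every q_j = q: then 100 − 4q − 4q = 0, i.e. q = 100/8 = 12.5.

12.5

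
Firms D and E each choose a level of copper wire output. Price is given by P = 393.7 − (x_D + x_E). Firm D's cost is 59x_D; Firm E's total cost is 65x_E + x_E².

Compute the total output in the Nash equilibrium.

Firm D's profit: π = x_D(393.7 − (x_D + x_E)) − 59x_D.
∂π/∂x_D = 334.7 − 2x_D − x_E = 0, so x_D = 167.35 − 0.5x_E.
For E: ∂π/∂x_E = 328.7 − 4x_E − x_D = 0 ⇒ x_E = 82.175 − 0.25x_D.
Substituting the second reaction function into the first: x_D = 167.35 − 0.5(82.175 − 0.25x_D), which gives 0.875x_D = 126.2625 ⇒ x_D = 144.3.
Then x_E = 82.175 − 0.25·144.3 = 46.1.
Total output: 144.3 + 46.1 = 190.4.

190.4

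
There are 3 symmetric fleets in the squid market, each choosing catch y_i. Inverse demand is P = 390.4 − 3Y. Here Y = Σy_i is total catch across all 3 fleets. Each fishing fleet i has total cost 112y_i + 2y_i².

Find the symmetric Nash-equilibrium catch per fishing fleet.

A representative fishing fleet's profit is π_i = y_i(390.4 − 3Y) − 112y_i − 2y_i², with Y = y_i + Σ_{j≠i} y_j.
First-order condition: 278.4 − 10y_i − 3Σ_{j≠i} y_j = 0.
Imposing symmetry (y_j = y for all j) turns Σ_{j≠i} y_j into 2y, so 278.4 = 16y and y = 17.4.

17.4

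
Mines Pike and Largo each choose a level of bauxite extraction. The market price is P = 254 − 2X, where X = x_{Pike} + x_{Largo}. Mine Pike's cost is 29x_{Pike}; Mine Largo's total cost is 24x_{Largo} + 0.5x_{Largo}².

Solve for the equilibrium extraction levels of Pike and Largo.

Mine Pike's profit: π = x_{Pike}(254 − 2(x_{Pike} + x_{Largo})) − 29x_{Pike}.
∂π/∂x_{Pike} = 225 − 4x_{Pike} − 2x_{Largo} = 0, so x_{Pike} = 56.25 − 0.5x_{Largo}.
For Largo: ∂π/∂x_{Largo} = 230 − 5x_{Largo} − 2x_{Pike} = 0 ⇒ x_{Largo} = 46 − 0.4x_{Pike}.
Solving the two reaction functions simultaneously: (1 − (−0.5)(−0.4))x_{Pike} = 56.25 − 0.5·46, so 0.8x_{Pike} = 33.25 and x_{Pike} = 41.5625.
Then x_{Largo} = 46 − 0.4·41.5625 = 29.375.

41.5625, 29.375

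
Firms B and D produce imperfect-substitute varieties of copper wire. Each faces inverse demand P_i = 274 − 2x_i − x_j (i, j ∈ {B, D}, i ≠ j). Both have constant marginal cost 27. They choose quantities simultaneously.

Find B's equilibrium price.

Firm B's profit: π = x_B(274 − 2x_B − x_D) − 27x_B.
∂π/∂x_B = 247 − 4x_B − x_D = 0 ⇒ x_B = 61.75 − 0.25x_D.
By symmetry x_D = x_B; substituting into the reaction function, 1.25x_B = 61.75 and x_B = 49.4.
P_B = 274 − 2·49.4 − 49.4 = 125.8.

125.8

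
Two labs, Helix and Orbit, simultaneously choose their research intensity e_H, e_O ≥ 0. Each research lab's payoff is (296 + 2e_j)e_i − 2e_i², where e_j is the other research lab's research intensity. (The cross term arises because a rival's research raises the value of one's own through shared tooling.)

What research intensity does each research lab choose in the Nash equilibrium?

Helix's payoff is (296 + 2e_O)e_H − 2e_H².
∂π/∂e_H = 296 + 2e_O − 4e_H = 0, so e_H = 74 + 0.5e_O.
Setting e_H = e_O in the reaction function: e_H = 74 + 0.5e_H, so e_H = 74 / 0.5 = 148.

148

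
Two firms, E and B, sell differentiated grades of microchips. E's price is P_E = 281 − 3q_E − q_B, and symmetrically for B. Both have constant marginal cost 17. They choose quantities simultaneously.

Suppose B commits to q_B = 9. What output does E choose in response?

Firm E's profit: π = q_E(281 − 3q_E − q_B) − 17q_E.
∂π/∂q_E = 264 − 6q_E − q_B = 0 ⇒ q_E = 44 − (1/6)q_B.
At q_B = 9: q_E = 44 − (1/6)·9 = 42.5.

42.5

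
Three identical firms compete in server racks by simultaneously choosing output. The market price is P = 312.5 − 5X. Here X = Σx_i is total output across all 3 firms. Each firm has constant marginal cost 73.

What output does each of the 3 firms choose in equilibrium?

11.975

A representative firm's profit is π_i = x_i(312.5 − 5X) − 73x_i, with X = x_i + Σ_{j≠i} x_j.
First-order condition: 239.5 − 10x_i − 5Σ_{j≠i} x_j = 0.
In a symmetric equilibrium every firm chooses the same x, so Σ_{j≠i} x_j = 2x. The condition becomes 239.5 − 20x = 0, giving x = 239.5/20 = 11.975.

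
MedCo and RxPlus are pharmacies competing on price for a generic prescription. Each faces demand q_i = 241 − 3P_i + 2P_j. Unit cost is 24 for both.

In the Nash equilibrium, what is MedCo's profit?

MedCo's profit: π = (P_{MedCo} − 24)(241 − 3P_{MedCo} + 2P_{RxPlus}).
∂π/∂P_{MedCo} = 313 − 6P_{MedCo} + 2P_{RxPlus} = 0 ⇒ P_{MedCo} = 313/6 + (1/3)P_{RxPlus}.
Setting P_{MedCo} = P_{RxPlus} in the reaction function: P_{MedCo} = 313/6 + (1/3)P_{MedCo}, so P_{MedCo} = (313/6) / (2/3) = 78.25.
q_{MedCo} = 241 − 3·78.25 + 2·78.25 = 162.75.
Profit = (78.25 − 24)·162.75 = 8829.1875.

8829.1875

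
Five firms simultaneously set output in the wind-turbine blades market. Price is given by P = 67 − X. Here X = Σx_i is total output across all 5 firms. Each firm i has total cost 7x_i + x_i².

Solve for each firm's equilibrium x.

7.5

A representative firm's profit is π_i = x_i(67 − X) − 7x_i − x_i², with X = x_i + Σ_{j≠i} x_j.
First-order condition: 60 − 4x_i − Σ_{j≠i} x_j = 0.
Imposing symmetry (x_j = x for all j) turns Σ_{j≠i} x_j into 4x, so 60 = 8x and x = 7.5.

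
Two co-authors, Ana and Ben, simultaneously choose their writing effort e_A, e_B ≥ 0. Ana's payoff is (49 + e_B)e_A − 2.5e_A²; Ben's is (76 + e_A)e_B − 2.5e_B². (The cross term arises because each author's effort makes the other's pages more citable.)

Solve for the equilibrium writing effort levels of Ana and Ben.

13.375, 17.875

Expanding Ana's payoff: 49e_A + e_Be_A − 2.5e_A².
∂π/∂e_A = 49 + e_B − 5e_A = 0, so e_A = 9.8 + 0.2e_B.
Likewise for Ben: e_B = 15.2 + 0.2e_A.
Substituting the second reaction function into the first: e_A = 9.8 + 0.2(15.2 + 0.2e_A), which gives 0.96e_A = 12.84 ⇒ e_A = 13.375.
Then e_B = 15.2 + 0.2·13.375 = 17.875.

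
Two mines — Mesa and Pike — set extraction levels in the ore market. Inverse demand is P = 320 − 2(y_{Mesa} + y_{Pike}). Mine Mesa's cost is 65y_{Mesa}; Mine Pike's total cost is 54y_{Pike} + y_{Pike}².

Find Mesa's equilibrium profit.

4980.02

Mine Mesa's profit: π = y_{Mesa}(320 − 2(y_{Mesa} + y_{Pike})) − 65y_{Mesa}.
∂π/∂y_{Mesa} = 255 − 4y_{Mesa} − 2y_{Pike} = 0, so y_{Mesa} = 63.75 − 0.5y_{Pike}.
For Pike: ∂π/∂y_{Pike} = 266 − 6y_{Pike} − 2y_{Mesa} = 0 ⇒ y_{Pike} = 133/3 − (1/3)y_{Mesa}.
Substituting the second reaction function into the first: y_{Mesa} = 63.75 − 0.5(133/3 − (1/3)y_{Mesa}), which gives (5/6)y_{Mesa} = 499/12 ⇒ y_{Mesa} = 49.9.
Then y_{Pike} = 133/3 − (1/3)·49.9 = 27.7.
Price P = 320 − 2·77.6 = 164.8.
Mesa's profit: (164.8 − 65)·49.9 = 4980.02.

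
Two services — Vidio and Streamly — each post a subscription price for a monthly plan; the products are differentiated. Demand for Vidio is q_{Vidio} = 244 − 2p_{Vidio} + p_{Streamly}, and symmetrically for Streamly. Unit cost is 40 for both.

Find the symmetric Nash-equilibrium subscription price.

Vidio's profit: π = (p_{Vidio} − 40)(244 − 2p_{Vidio} + p_{Streamly}).
∂π/∂p_{Vidio} = 324 − 4p_{Vidio} + p_{Streamly} = 0 ⇒ p_{Vidio} = 81 + 0.25p_{Streamly}.
The game is symmetric, so in equilibrium p_{Streamly} = p_{Vidio}: the reaction function gives 0.75p_{Vidio} = 81, hence p_{Vidio} = 108.

108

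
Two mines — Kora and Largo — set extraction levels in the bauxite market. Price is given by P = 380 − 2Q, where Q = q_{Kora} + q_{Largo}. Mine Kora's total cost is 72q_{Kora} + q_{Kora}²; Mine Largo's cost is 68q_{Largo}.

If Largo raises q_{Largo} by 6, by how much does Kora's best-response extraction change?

Mine Kora's profit: π = q_{Kora}(380 − 2(q_{Kora} + q_{Largo})) − 72q_{Kora} − q_{Kora}².
∂π/∂q_{Kora} = 308 − 6q_{Kora} − 2q_{Largo} = 0, so q_{Kora} = 154/3 − (1/3)q_{Largo}.
The reaction-function slope is −1/3, so a 6-unit rise in q_{Largo} moves q_{Kora} by −1/3 × 6 = −2. Kora's best response falls — the actions are strategic substitutes.

-2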